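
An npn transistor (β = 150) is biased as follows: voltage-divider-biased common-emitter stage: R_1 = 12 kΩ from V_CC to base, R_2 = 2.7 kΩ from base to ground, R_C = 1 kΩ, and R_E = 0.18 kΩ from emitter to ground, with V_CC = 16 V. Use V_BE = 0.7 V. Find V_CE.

V_CE ≈ 2.5 V

Thevenize the base divider: V_Th = V_CC·R_2/(R_1+R_2) = 16×2.7/14.7 = 2.94 V, R_Th = R_1‖R_2 = 2.2 kΩ.
Base-emitter loop: V_Th = I_B·R_Th + V_BE + (β+1)I_B·R_E, so I_B = (2.94 − 0.7) / (2.2 + 151×0.18) = 0.0762 mA.
I_C = β·I_B = 150×0.0762 = 11.4 mA, and I_E = (β+1)I_B = 11.5 mA.
V_CE = V_CC − I_C·R_C − I_E·R_E = 16 − 11.4×1 − 11.5×0.18 = 2.5 V.
V_CE = 2.5 V > 0.2 V confirms active-region operation.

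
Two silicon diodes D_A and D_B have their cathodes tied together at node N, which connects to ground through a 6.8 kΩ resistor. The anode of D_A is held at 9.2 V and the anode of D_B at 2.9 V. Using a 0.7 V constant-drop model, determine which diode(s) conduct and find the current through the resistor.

Only D_A conducts; I_R ≈ 1.2 mA

Assume both conduct. Then node N would need to be at both 9.2−0.7 = 8.5 V and 2.9−0.7 = 2.2 V, which is impossible.
Assume only D_A conducts: V_N = 9.2 − 0.7 = 8.5 V, so I_R = 8.5/6.8 = 1.25 mA.
Check D_B: its anode-to-cathode voltage is 2.9 − 8.5 = -5.6 V < 0.7 V, so it is off. The assumption is consistent.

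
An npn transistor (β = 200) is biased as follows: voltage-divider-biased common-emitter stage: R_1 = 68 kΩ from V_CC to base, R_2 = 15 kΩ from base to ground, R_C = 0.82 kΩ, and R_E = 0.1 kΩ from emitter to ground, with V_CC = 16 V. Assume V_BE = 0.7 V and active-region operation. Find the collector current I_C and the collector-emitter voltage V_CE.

I_C ≈ 14 mA, V_CE ≈ 3.5 V

Thevenize the base divider: V_Th = V_CC·R_2/(R_1+R_2) = 16×15/83 = 2.89 V, R_Th = R_1‖R_2 = 12.3 kΩ.
Base-emitter loop: V_Th = I_B·R_Th + V_BE + (β+1)I_B·R_E, so I_B = (2.89 − 0.7) / (12.3 + 201×0.1) = 0.0677 mA.
I_C = β·I_B = 200×0.0677 = 13.5 mA, and I_E = (β+1)I_B = 13.6 mA.
V_CE = V_CC − I_C·R_C − I_E·R_E = 16 − 13.5×0.82 − 13.6×0.1 = 3.54 V.
V_CE = 3.54 V > 0.2 V confirms active-region operation.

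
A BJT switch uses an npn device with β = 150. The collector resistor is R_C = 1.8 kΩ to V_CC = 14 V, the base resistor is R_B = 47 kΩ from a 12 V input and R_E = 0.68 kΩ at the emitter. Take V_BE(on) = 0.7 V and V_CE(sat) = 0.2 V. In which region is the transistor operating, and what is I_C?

Assume active: I_B = (12 − 0.7)/(47 + 151×0.68) = 0.0755 mA, I_C = β·I_B = 11.3 mA.
Then V_CE = 14 − 11.3×1.8 − 11.4×0.68 = -14.1 V < 0.2 V — the active assumption fails.
Re-solve with V_CE = 0.2 V. KCL at the emitter: V_E/R_E = (V_BB−0.7−V_E)/R_B + (V_CC−0.2−V_E)/R_C, giving V_E = 3.86 V.
I_C = (V_CC − 0.2 − V_E)/R_C = (13.8 − 3.86)/1.8 = 5.52 mA.
Check: I_B = (11.3 − 3.86)/47 = 0.158 mA, and β·I_B = 23.7 mA > I_C, confirming saturation.

saturation; I_C ≈ 5.5 mA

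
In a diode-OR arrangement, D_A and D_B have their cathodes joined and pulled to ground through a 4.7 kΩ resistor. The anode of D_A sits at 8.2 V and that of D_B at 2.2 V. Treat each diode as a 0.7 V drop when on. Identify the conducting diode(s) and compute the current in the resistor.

Assume both conduct. Then node N would need to be at both 8.2−0.7 = 7.5 V and 2.2−0.7 = 1.5 V, which is impossible.
Assume only D_A conducts: V_N = 8.2 − 0.7 = 7.5 V, so I_R = 7.5/4.7 = 1.6 mA.
Check D_B: its anode-to-cathode voltage is 2.2 − 7.5 = -5.3 V < 0.7 V, so it is off. The assumption is consistent.

Only D_A conducts; I_R ≈ 1.6 mA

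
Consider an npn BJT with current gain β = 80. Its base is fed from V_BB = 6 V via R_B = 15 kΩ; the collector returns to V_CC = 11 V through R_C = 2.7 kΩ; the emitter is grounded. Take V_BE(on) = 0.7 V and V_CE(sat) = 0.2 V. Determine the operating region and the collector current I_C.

Assume active: I_B = (6 − 0.7)/15 = 0.353 mA, giving I_C = β·I_B = 28.3 mA.
But then V_CE = 11 − 28.3×2.7 = -65.3 V < V_CE(sat) = 0.2 V — impossible in the active region.
So the transistor is saturated. With V_CE = 0.2 V, I_C = (V_CC − 0.2)/R_C = 10.8/2.7 = 4 mA.
Check: β·I_B = 28.3 mA > I_C = 4 mA, confirming saturation.

saturation; I_C ≈ 4 mA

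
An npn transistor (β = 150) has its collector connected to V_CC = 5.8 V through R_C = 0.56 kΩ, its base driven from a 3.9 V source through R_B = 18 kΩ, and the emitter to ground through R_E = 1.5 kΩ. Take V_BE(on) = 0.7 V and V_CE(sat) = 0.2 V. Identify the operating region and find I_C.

Assume active. Base-emitter loop: I_B = (V_BB − V_BE)/(R_B + (β+1)R_E) = (3.9 − 0.7)/(18 + 151×1.5) = 0.0131 mA.
I_C = β·I_B = 150×0.0131 = 1.96 mA.
V_CE = V_CC − I_C·R_C − I_E·R_E = 5.8 − 1.96×0.56 − 1.98×1.5 = 1.74 V > V_CE(sat), so the active-region assumption holds.

active; I_C ≈ 2 mA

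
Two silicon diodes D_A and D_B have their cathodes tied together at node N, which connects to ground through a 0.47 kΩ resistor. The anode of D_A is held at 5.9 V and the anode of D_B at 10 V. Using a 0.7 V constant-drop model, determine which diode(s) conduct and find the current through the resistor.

Assume both conduct. Then node N would need to be at both 5.9−0.7 = 5.2 V and 10−0.7 = 9.3 V, which is impossible.
Assume only D_B conducts: V_N = 10 − 0.7 = 9.3 V, so I_R = 9.3/0.47 = 19.8 mA.
Check D_A: its anode-to-cathode voltage is 5.9 − 9.3 = -3.4 V < 0.7 V, so it is off. The assumption is consistent.

Only D_B conducts; I_R ≈ 20 mA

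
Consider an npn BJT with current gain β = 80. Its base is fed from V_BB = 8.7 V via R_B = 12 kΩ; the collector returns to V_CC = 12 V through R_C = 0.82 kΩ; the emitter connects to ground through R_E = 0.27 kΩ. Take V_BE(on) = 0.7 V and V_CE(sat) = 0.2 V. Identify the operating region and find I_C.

Assume active: I_B = (8.7 − 0.7)/(12 + 81×0.27) = 0.236 mA, I_C = β·I_B = 18.9 mA.
Then V_CE = 12 − 18.9×0.82 − 19.1×0.27 = -8.66 V < 0.2 V — the active assumption fails.
Re-solve with V_CE = 0.2 V. KCL at the emitter: V_E/R_E = (V_BB−0.7−V_E)/R_B + (V_CC−0.2−V_E)/R_C, giving V_E = 3.01 V.
I_C = (V_CC − 0.2 − V_E)/R_C = (11.8 − 3.01)/0.82 = 10.7 mA.
Check: I_B = (8 − 3.01)/12 = 0.416 mA, and β·I_B = 33.3 mA > I_C, confirming saturation.

saturation; I_C ≈ 11 mA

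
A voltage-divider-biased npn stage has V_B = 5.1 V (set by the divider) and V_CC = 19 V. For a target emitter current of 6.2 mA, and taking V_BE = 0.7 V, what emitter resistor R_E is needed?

R_E ≈ 0.71 kΩ

V_E = V_B − V_BE = 5.1 − 0.7 = 4.4 V.
R_E = V_E / I_E = 4.4 / 6.2 = 0.71 kΩ.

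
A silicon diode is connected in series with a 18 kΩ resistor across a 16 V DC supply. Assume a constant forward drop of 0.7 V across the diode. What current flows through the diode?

KVL around the loop: 16 = V_D + I·R = 0.7 + I × 18 kΩ.
So I = (16 − 0.7) / 18 kΩ = 15.3 / 18 = 0.85 mA.

I ≈ 0.85 mA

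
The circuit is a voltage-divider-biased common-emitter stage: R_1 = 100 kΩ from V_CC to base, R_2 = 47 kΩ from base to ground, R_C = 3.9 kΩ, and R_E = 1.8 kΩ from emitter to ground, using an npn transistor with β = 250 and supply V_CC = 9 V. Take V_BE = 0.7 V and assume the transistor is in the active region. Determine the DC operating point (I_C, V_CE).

I_C ≈ 1.1 mA, V_CE ≈ 2.6 V

Thevenize the base divider: V_Th = V_CC·R_2/(R_1+R_2) = 9×47/147 = 2.88 V, R_Th = R_1‖R_2 = 32 kΩ.
Base-emitter loop: V_Th = I_B·R_Th + V_BE + (β+1)I_B·R_E, so I_B = (2.88 − 0.7) / (32 + 251×1.8) = 0.0045 mA.
I_C = β·I_B = 250×0.0045 = 1.13 mA, and I_E = (β+1)I_B = 1.13 mA.
V_CE = V_CC − I_C·R_C − I_E·R_E = 9 − 1.13×3.9 − 1.13×1.8 = 2.58 V.
V_CE = 2.58 V > 0.2 V confirms active-region operation.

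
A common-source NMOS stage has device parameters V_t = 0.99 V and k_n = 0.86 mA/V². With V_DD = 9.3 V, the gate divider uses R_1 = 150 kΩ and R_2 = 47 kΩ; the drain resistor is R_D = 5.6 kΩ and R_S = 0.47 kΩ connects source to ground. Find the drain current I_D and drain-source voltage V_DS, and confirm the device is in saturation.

V_G = V_DD·R_2/(R_1+R_2) = 9.3×47/197 = 2.22 V.
Assume saturation: I_D = (k_n/2)(V_GS − V_t)² with V_GS = V_G − I_D·R_S = 2.22 − 0.47·I_D.
Substituting gives 0.095·I_D² − 1.5·I_D + 0.649 = 0, with roots I_D = 0.446 or 15.3 mA.
The root I_D = 15.3 mA gives V_GS = -4.98 V ≤ V_t, so take I_D = 0.446 mA.
Then V_GS = 2.01 V and V_DS = V_DD − I_D(R_D+R_S) = 9.3 − 0.446×6.07 = 6.59 V.
Saturation requires V_DS ≥ V_GS − V_t = 1.02 V; 6.59 ≥ 1.02 ✓.

I_D ≈ 0.45 mA, V_DS ≈ 6.6 V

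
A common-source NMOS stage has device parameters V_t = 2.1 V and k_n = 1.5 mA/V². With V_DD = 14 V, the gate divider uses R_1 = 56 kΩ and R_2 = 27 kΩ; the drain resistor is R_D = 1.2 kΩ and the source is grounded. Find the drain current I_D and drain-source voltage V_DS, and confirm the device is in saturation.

I_D ≈ 4.5 mA, V_DS ≈ 8.6 V

V_G = V_DD·R_2/(R_1+R_2) = 14×27/83 = 4.55 V. With the source grounded, V_GS = V_G = 4.55 V.
Assume saturation: I_D = (k_n/2)(V_GS − V_t)² = (1.5/2)×(4.55 − 2.1)² = 0.75×2.45² = 4.52 mA.
V_DS = V_DD − I_D·R_D = 14 − 4.52×1.2 = 8.58 V.
Saturation requires V_DS ≥ V_GS − V_t = 2.45 V; 8.58 ≥ 2.45 ✓.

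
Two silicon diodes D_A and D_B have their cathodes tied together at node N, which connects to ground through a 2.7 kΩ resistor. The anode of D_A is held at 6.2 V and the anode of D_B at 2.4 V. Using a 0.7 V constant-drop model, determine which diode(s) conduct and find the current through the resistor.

Assume both conduct. Then node N would need to be at both 6.2−0.7 = 5.5 V and 2.4−0.7 = 1.7 V, which is impossible.
Assume only D_A conducts: V_N = 6.2 − 0.7 = 5.5 V, so I_R = 5.5/2.7 = 2.04 mA.
Check D_B: its anode-to-cathode voltage is 2.4 − 5.5 = -3.1 V < 0.7 V, so it is off. The assumption is consistent.

Only D_A conducts; I_R ≈ 2 mA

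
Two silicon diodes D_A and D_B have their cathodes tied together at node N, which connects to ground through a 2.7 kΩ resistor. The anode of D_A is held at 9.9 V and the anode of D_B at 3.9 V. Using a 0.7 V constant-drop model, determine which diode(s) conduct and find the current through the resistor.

Assume both conduct. Then node N would need to be at both 9.9−0.7 = 9.2 V and 3.9−0.7 = 3.2 V, which is impossible.
Assume only D_A conducts: V_N = 9.9 − 0.7 = 9.2 V, so I_R = 9.2/2.7 = 3.41 mA.
Check D_B: its anode-to-cathode voltage is 3.9 − 9.2 = -5.3 V < 0.7 V, so it is off. The assumption is consistent.

Only D_A conducts; I_R ≈ 3.4 mA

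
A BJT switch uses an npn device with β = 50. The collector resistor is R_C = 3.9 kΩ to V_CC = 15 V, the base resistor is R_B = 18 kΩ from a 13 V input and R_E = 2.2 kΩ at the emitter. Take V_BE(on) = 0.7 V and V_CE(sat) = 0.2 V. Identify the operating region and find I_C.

saturation; I_C ≈ 2.3 mA

Assume active: I_B = (13 − 0.7)/(18 + 51×2.2) = 0.0945 mA, I_C = β·I_B = 4.72 mA.
Then V_CE = 15 − 4.72×3.9 − 4.82×2.2 = -14 V < 0.2 V — the active assumption fails.
Re-solve with V_CE = 0.2 V. KCL at the emitter: V_E/R_E = (V_BB−0.7−V_E)/R_B + (V_CC−0.2−V_E)/R_C, giving V_E = 5.84 V.
I_C = (V_CC − 0.2 − V_E)/R_C = (14.8 − 5.84)/3.9 = 2.3 mA.
Check: I_B = (12.3 − 5.84)/18 = 0.359 mA, and β·I_B = 17.9 mA > I_C, confirming saturation.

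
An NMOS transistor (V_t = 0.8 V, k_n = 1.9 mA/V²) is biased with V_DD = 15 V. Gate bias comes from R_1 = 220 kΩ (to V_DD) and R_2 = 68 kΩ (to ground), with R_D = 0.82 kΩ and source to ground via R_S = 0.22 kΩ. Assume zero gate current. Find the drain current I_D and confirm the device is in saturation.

I_D ≈ 3.6 mA

V_G = V_DD·R_2/(R_1+R_2) = 15×68/288 = 3.54 V.
Assume saturation: I_D = (k_n/2)(V_GS − V_t)² with V_GS = V_G − I_D·R_S = 3.54 − 0.22·I_D.
Substituting gives 0.046·I_D² − 2.15·I_D + 7.14 = 0, with roots I_D = 3.61 or 43.1 mA.
The root I_D = 43.1 mA gives V_GS = -5.93 V ≤ V_t, so take I_D = 3.61 mA.
Then V_GS = 2.75 V and V_DS = V_DD − I_D(R_D+R_S) = 15 − 3.61×1.04 = 11.2 V.
Saturation requires V_DS ≥ V_GS − V_t = 1.95 V; 11.2 ≥ 1.95 ✓.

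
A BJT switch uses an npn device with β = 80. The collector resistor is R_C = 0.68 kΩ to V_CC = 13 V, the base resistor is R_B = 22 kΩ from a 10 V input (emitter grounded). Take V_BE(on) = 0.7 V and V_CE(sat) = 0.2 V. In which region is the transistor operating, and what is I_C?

saturation; I_C ≈ 19 mA

Assume active: I_B = (10 − 0.7)/22 = 0.423 mA, giving I_C = β·I_B = 33.8 mA.
But then V_CE = 13 − 33.8×0.68 = -10 V < V_CE(sat) = 0.2 V — impossible in the active region.
So the transistor is saturated. With V_CE = 0.2 V, I_C = (V_CC − 0.2)/R_C = 12.8/0.68 = 18.8 mA.
Check: β·I_B = 33.8 mA > I_C = 18.8 mA, confirming saturation.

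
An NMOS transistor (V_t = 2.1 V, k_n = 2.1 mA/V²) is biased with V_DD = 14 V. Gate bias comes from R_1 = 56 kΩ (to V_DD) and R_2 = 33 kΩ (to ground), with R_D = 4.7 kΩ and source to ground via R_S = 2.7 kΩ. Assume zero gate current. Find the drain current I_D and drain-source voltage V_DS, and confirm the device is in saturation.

V_G = V_DD·R_2/(R_1+R_2) = 14×33/89 = 5.19 V.
Assume saturation: I_D = (k_n/2)(V_GS − V_t)² with V_GS = V_G − I_D·R_S = 5.19 − 2.7·I_D.
Substituting gives 7.65·I_D² − 18.5·I_D + 10 = 0, with roots I_D = 0.818 or 1.6 mA.
The root I_D = 1.6 mA gives V_GS = 0.865 V ≤ V_t, so take I_D = 0.818 mA.
Then V_GS = 2.98 V and V_DS = V_DD − I_D(R_D+R_S) = 14 − 0.818×7.4 = 7.95 V.
Saturation requires V_DS ≥ V_GS − V_t = 0.883 V; 7.95 ≥ 0.883 ✓.

I_D ≈ 0.82 mA, V_DS ≈ 7.9 V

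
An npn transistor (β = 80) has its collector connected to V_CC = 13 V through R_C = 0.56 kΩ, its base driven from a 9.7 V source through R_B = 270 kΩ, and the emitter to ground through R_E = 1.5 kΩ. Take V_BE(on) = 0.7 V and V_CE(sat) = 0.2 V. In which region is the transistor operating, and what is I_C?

Assume active. Base-emitter loop: I_B = (V_BB − V_BE)/(R_B + (β+1)R_E) = (9.7 − 0.7)/(270 + 81×1.5) = 0.023 mA.
I_C = β·I_B = 80×0.023 = 1.84 mA.
V_CE = V_CC − I_C·R_C − I_E·R_E = 13 − 1.84×0.56 − 1.86×1.5 = 9.18 V > V_CE(sat), so the active-region assumption holds.

active; I_C ≈ 1.8 mA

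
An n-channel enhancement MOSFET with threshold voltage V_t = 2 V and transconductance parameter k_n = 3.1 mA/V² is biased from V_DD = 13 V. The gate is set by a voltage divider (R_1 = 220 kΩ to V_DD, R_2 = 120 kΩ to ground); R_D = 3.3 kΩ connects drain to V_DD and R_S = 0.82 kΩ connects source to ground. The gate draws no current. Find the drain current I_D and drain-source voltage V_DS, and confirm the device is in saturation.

V_G = V_DD·R_2/(R_1+R_2) = 13×120/340 = 4.59 V.
Assume saturation: I_D = (k_n/2)(V_GS − V_t)² with V_GS = V_G − I_D·R_S = 4.59 − 0.82·I_D.
Substituting gives 1.04·I_D² − 7.58·I_D + 10.4 = 0, with roots I_D = 1.83 or 5.44 mA.
The root I_D = 5.44 mA gives V_GS = 0.126 V ≤ V_t, so take I_D = 1.83 mA.
Then V_GS = 3.09 V and V_DS = V_DD − I_D(R_D+R_S) = 13 − 1.83×4.12 = 5.46 V.
Saturation requires V_DS ≥ V_GS − V_t = 1.09 V; 5.46 ≥ 1.09 ✓.

I_D ≈ 1.8 mA, V_DS ≈ 5.5 V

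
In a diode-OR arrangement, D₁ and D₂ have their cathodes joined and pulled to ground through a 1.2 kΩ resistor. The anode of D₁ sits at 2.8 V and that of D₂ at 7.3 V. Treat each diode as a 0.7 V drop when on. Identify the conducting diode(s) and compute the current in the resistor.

Only D₂ conducts; I_R ≈ 5.5 mA

Assume both conduct. Then node N would need to be at both 2.8−0.7 = 2.1 V and 7.3−0.7 = 6.6 V, which is impossible.
Assume only D₂ conducts: V_N = 7.3 − 0.7 = 6.6 V, so I_R = 6.6/1.2 = 5.5 mA.
Check D₁: its anode-to-cathode voltage is 2.8 − 6.6 = -3.8 V < 0.7 V, so it is off. The assumption is consistent.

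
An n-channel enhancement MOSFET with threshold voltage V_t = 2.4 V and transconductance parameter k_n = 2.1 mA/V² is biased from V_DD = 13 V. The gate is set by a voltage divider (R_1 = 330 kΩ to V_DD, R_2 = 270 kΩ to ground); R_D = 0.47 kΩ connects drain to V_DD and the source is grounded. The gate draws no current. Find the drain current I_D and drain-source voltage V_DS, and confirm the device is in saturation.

V_G = V_DD·R_2/(R_1+R_2) = 13×270/600 = 5.85 V. With the source grounded, V_GS = V_G = 5.85 V.
Assume saturation: I_D = (k_n/2)(V_GS − V_t)² = (2.1/2)×(5.85 − 2.4)² = 1.05×3.45² = 12.5 mA.
V_DS = V_DD − I_D·R_D = 13 − 12.5×0.47 = 7.13 V.
Saturation requires V_DS ≥ V_GS − V_t = 3.45 V; 7.13 ≥ 3.45 ✓.

I_D ≈ 12 mA, V_DS ≈ 7.1 V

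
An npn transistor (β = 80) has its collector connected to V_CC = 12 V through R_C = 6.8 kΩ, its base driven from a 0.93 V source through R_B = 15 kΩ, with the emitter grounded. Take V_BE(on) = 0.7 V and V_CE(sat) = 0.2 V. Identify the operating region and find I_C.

active; I_C ≈ 1.2 mA

Assume active. Base-emitter loop: I_B = (V_BB − V_BE)/R_B = (0.93 − 0.7)/15 = 0.0153 mA.
I_C = β·I_B = 80×0.0153 = 1.23 mA.
V_CE = V_CC − I_C·R_C = 12 − 1.23×6.8 = 3.66 V > V_CE(sat), so the active-region assumption holds.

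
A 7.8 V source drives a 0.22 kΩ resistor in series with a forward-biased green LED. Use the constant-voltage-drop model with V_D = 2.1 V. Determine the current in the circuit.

KVL around the loop: 7.8 = V_D + I·R = 2.1 + I × 0.22 kΩ.
So I = (7.8 − 2.1) / 0.22 kΩ = 5.7 / 0.22 = 25.9 mA.

I ≈ 26 mA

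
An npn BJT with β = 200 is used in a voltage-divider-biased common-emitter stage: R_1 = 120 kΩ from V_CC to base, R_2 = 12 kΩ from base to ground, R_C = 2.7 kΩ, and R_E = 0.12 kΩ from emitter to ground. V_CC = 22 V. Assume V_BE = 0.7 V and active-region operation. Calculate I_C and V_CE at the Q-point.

I_C ≈ 7.4 mA, V_CE ≈ 1.1 V

Thevenize the base divider: V_Th = V_CC·R_2/(R_1+R_2) = 22×12/132 = 2 V, R_Th = R_1‖R_2 = 10.9 kΩ.
Base-emitter loop: V_Th = I_B·R_Th + V_BE + (β+1)I_B·R_E, so I_B = (2 − 0.7) / (10.9 + 201×0.12) = 0.0371 mA.
I_C = β·I_B = 200×0.0371 = 7.42 mA, and I_E = (β+1)I_B = 7.46 mA.
V_CE = V_CC − I_C·R_C − I_E·R_E = 22 − 7.42×2.7 − 7.46×0.12 = 1.06 V.
V_CE = 1.06 V > 0.2 V confirms active-region operation.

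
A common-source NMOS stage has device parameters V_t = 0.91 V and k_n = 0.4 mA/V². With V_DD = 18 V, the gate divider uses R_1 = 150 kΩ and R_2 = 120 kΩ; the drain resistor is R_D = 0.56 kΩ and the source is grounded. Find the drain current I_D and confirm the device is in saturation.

V_G = V_DD·R_2/(R_1+R_2) = 18×120/270 = 8 V. With the source grounded, V_GS = V_G = 8 V.
Assume saturation: I_D = (k_n/2)(V_GS − V_t)² = (0.4/2)×(8 − 0.91)² = 0.2×7.09² = 10.1 mA.
V_DS = V_DD − I_D·R_D = 18 − 10.1×0.56 = 12.4 V.
Saturation requires V_DS ≥ V_GS − V_t = 7.09 V; 12.4 ≥ 7.09 ✓.

I_D ≈ 10 mA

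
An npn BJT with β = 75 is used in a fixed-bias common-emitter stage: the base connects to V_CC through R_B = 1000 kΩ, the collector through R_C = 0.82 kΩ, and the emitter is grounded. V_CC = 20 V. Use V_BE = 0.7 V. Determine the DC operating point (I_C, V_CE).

I_C ≈ 1.4 mA, V_CE ≈ 19 V

Base loop: V_CC = I_B·R_B + V_BE, so I_B = (20 − 0.7)/1000 kΩ = 0.0193 mA.
In the active region I_C = β·I_B = 75 × 0.0193 = 1.45 mA.
Collector loop: V_CE = V_CC − I_C·R_C = 20 − 1.45×0.82 = 18.8 V.
Since V_CE = 18.8 V > V_CE(sat) ≈ 0.2 V, the transistor is in the active region as assumed.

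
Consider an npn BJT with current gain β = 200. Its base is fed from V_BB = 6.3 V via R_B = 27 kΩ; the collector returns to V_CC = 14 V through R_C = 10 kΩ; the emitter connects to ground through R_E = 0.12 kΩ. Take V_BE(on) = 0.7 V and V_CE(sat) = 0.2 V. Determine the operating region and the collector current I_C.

Assume active: I_B = (6.3 − 0.7)/(27 + 201×0.12) = 0.11 mA, I_C = β·I_B = 21.9 mA.
Then V_CE = 14 − 21.9×10 − 22×0.12 = -208 V < 0.2 V — the active assumption fails.
Re-solve with V_CE = 0.2 V. KCL at the emitter: V_E/R_E = (V_BB−0.7−V_E)/R_B + (V_CC−0.2−V_E)/R_C, giving V_E = 0.187 V.
I_C = (V_CC − 0.2 − V_E)/R_C = (13.8 − 0.187)/10 = 1.36 mA.
Check: I_B = (5.6 − 0.187)/27 = 0.2 mA, and β·I_B = 40.1 mA > I_C, confirming saturation.

saturation; I_C ≈ 1.4 mA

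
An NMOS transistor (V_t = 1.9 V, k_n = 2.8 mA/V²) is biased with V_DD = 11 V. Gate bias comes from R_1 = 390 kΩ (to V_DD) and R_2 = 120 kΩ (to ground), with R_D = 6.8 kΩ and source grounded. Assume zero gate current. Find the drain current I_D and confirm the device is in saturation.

V_G = V_DD·R_2/(R_1+R_2) = 11×120/510 = 2.59 V. With the source grounded, V_GS = V_G = 2.59 V.
Assume saturation: I_D = (k_n/2)(V_GS − V_t)² = (2.8/2)×(2.59 − 1.9)² = 1.4×0.688² = 0.663 mA.
V_DS = V_DD − I_D·R_D = 11 − 0.663×6.8 = 6.49 V.
Saturation requires V_DS ≥ V_GS − V_t = 0.688 V; 6.49 ≥ 0.688 ✓.

I_D ≈ 0.66 mA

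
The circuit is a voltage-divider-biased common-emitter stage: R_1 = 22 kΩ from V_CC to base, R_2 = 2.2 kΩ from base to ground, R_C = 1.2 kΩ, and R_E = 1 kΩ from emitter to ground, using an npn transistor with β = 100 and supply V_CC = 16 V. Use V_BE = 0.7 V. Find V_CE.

V_CE ≈ 14 V

Thevenize the base divider: V_Th = V_CC·R_2/(R_1+R_2) = 16×2.2/24.2 = 1.45 V, R_Th = R_1‖R_2 = 2 kΩ.
Base-emitter loop: V_Th = I_B·R_Th + V_BE + (β+1)I_B·R_E, so I_B = (1.45 − 0.7) / (2 + 101×1) = 0.00733 mA.
I_C = β·I_B = 100×0.00733 = 0.733 mA, and I_E = (β+1)I_B = 0.74 mA.
V_CE = V_CC − I_C·R_C − I_E·R_E = 16 − 0.733×1.2 − 0.74×1 = 14.4 V.
V_CE = 14.4 V > 0.2 V confirms active-region operation.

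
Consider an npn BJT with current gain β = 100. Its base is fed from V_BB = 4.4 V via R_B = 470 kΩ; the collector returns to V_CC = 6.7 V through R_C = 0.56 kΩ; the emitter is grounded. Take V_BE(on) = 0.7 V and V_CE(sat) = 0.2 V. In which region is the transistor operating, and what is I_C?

Assume active. Base-emitter loop: I_B = (V_BB − V_BE)/R_B = (4.4 − 0.7)/470 = 0.00787 mA.
I_C = β·I_B = 100×0.00787 = 0.787 mA.
V_CE = V_CC − I_C·R_C = 6.7 − 0.787×0.56 = 6.26 V > V_CE(sat), so the active-region assumption holds.

active; I_C ≈ 0.79 mA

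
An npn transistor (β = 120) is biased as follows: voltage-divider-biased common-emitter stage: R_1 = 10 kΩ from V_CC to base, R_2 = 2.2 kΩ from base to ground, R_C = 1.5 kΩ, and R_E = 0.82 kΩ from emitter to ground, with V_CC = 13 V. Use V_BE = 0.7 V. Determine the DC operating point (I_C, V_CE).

I_C ≈ 2 mA, V_CE ≈ 8.5 V

Thevenize the base divider: V_Th = V_CC·R_2/(R_1+R_2) = 13×2.2/12.2 = 2.34 V, R_Th = R_1‖R_2 = 1.8 kΩ.
Base-emitter loop: V_Th = I_B·R_Th + V_BE + (β+1)I_B·R_E, so I_B = (2.34 − 0.7) / (1.8 + 121×0.82) = 0.0163 mA.
I_C = β·I_B = 120×0.0163 = 1.95 mA, and I_E = (β+1)I_B = 1.97 mA.
V_CE = V_CC − I_C·R_C − I_E·R_E = 13 − 1.95×1.5 − 1.97×0.82 = 8.46 V.
V_CE = 8.46 V > 0.2 V confirms active-region operation.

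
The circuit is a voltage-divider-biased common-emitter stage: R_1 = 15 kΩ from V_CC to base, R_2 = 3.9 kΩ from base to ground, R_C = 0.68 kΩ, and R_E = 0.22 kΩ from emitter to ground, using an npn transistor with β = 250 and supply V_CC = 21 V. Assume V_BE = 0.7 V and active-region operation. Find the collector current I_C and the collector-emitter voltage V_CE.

Thevenize the base divider: V_Th = V_CC·R_2/(R_1+R_2) = 21×3.9/18.9 = 4.33 V, R_Th = R_1‖R_2 = 3.1 kΩ.
Base-emitter loop: V_Th = I_B·R_Th + V_BE + (β+1)I_B·R_E, so I_B = (4.33 − 0.7) / (3.1 + 251×0.22) = 0.0623 mA.
I_C = β·I_B = 250×0.0623 = 15.6 mA, and I_E = (β+1)I_B = 15.6 mA.
V_CE = V_CC − I_C·R_C − I_E·R_E = 21 − 15.6×0.68 − 15.6×0.22 = 6.97 V.
V_CE = 6.97 V > 0.2 V confirms active-region operation.

I_C ≈ 16 mA, V_CE ≈ 7 V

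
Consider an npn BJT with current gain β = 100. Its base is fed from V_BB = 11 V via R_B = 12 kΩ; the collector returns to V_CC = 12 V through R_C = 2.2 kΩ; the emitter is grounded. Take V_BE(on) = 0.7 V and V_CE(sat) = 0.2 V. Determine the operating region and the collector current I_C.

saturation; I_C ≈ 5.4 mA

Assume active: I_B = (11 − 0.7)/12 = 0.858 mA, giving I_C = β·I_B = 85.8 mA.
But then V_CE = 12 − 85.8×2.2 = -177 V < V_CE(sat) = 0.2 V — impossible in the active region.
So the transistor is saturated. With V_CE = 0.2 V, I_C = (V_CC − 0.2)/R_C = 11.8/2.2 = 5.36 mA.
Check: β·I_B = 85.8 mA > I_C = 5.36 mA, confirming saturation.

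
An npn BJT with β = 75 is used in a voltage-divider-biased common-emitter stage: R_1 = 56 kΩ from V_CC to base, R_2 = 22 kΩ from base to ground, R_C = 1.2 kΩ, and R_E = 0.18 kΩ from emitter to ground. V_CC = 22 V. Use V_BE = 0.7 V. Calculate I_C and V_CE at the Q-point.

Thevenize the base divider: V_Th = V_CC·R_2/(R_1+R_2) = 22×22/78 = 6.21 V, R_Th = R_1‖R_2 = 15.8 kΩ.
Base-emitter loop: V_Th = I_B·R_Th + V_BE + (β+1)I_B·R_E, so I_B = (6.21 − 0.7) / (15.8 + 76×0.18) = 0.187 mA.
I_C = β·I_B = 75×0.187 = 14 mA, and I_E = (β+1)I_B = 14.2 mA.
V_CE = V_CC − I_C·R_C − I_E·R_E = 22 − 14×1.2 − 14.2×0.18 = 2.64 V.
V_CE = 2.64 V > 0.2 V confirms active-region operation.

I_C ≈ 14 mA, V_CE ≈ 2.6 V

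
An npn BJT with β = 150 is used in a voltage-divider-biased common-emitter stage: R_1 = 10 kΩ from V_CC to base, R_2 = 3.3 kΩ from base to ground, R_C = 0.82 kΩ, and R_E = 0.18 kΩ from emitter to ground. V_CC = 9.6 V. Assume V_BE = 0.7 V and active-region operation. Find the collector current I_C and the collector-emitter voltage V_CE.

I_C ≈ 8.5 mA, V_CE ≈ 1.1 V

Thevenize the base divider: V_Th = V_CC·R_2/(R_1+R_2) = 9.6×3.3/13.3 = 2.38 V, R_Th = R_1‖R_2 = 2.48 kΩ.
Base-emitter loop: V_Th = I_B·R_Th + V_BE + (β+1)I_B·R_E, so I_B = (2.38 − 0.7) / (2.48 + 151×0.18) = 0.0567 mA.
I_C = β·I_B = 150×0.0567 = 8.51 mA, and I_E = (β+1)I_B = 8.56 mA.
V_CE = V_CC − I_C·R_C − I_E·R_E = 9.6 − 8.51×0.82 − 8.56×0.18 = 1.08 V.
V_CE = 1.08 V > 0.2 V confirms active-region operation.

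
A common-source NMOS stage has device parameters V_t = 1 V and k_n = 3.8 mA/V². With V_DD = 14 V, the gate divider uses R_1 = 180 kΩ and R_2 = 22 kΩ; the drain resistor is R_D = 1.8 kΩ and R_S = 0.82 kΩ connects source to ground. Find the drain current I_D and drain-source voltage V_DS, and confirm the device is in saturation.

V_G = V_DD·R_2/(R_1+R_2) = 14×22/202 = 1.52 V.
Assume saturation: I_D = (k_n/2)(V_GS − V_t)² with V_GS = V_G − I_D·R_S = 1.52 − 0.82·I_D.
Substituting gives 1.28·I_D² − 2.64·I_D + 0.523 = 0, with roots I_D = 0.223 or 1.84 mA.
The root I_D = 1.84 mA gives V_GS = 0.0159 V ≤ V_t, so take I_D = 0.223 mA.
Then V_GS = 1.34 V and V_DS = V_DD − I_D(R_D+R_S) = 14 − 0.223×2.62 = 13.4 V.
Saturation requires V_DS ≥ V_GS − V_t = 0.342 V; 13.4 ≥ 0.342 ✓.

I_D ≈ 0.22 mA, V_DS ≈ 13 V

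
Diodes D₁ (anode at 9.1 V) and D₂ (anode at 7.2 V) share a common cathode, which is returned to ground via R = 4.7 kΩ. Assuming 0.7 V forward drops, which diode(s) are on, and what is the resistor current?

Assume both conduct. Then node N would need to be at both 9.1−0.7 = 8.4 V and 7.2−0.7 = 6.5 V, which is impossible.
Assume only D₁ conducts: V_N = 9.1 − 0.7 = 8.4 V, so I_R = 8.4/4.7 = 1.79 mA.
Check D₂: its anode-to-cathode voltage is 7.2 − 8.4 = -1.2 V < 0.7 V, so it is off. The assumption is consistent.

Only D₁ conducts; I_R ≈ 1.8 mA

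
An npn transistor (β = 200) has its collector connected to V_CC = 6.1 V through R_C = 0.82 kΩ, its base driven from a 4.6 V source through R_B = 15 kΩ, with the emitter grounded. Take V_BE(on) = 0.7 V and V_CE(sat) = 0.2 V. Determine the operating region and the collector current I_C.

saturation; I_C ≈ 7.2 mA

Assume active: I_B = (4.6 − 0.7)/15 = 0.26 mA, giving I_C = β·I_B = 52 mA.
But then V_CE = 6.1 − 52×0.82 = -36.5 V < V_CE(sat) = 0.2 V — impossible in the active region.
So the transistor is saturated. With V_CE = 0.2 V, I_C = (V_CC − 0.2)/R_C = 5.9/0.82 = 7.2 mA.
Check: β·I_B = 52 mA > I_C = 7.2 mA, confirming saturation.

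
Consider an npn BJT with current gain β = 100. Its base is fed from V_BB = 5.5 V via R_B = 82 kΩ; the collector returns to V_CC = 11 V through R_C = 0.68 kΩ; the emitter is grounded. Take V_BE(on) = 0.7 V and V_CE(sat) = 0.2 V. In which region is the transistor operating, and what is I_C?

active; I_C ≈ 5.9 mA

Assume active. Base-emitter loop: I_B = (V_BB − V_BE)/R_B = (5.5 − 0.7)/82 = 0.0585 mA.
I_C = β·I_B = 100×0.0585 = 5.85 mA.
V_CE = V_CC − I_C·R_C = 11 − 5.85×0.68 = 7.02 V > V_CE(sat), so the active-region assumption holds.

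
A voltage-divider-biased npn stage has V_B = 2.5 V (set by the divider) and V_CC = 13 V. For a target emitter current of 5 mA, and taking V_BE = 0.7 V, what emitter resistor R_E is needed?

R_E ≈ 0.36 kΩ

V_E = V_B − V_BE = 2.5 − 0.7 = 1.8 V.
R_E = V_E / I_E = 1.8 / 5 = 0.36 kΩ.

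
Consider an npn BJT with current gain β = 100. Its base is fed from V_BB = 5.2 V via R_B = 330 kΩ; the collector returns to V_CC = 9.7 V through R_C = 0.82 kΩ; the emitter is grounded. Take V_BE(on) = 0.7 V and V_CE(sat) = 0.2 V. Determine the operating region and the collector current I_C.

active; I_C ≈ 1.4 mA

Assume active. Base-emitter loop: I_B = (V_BB − V_BE)/R_B = (5.2 − 0.7)/330 = 0.0136 mA.
I_C = β·I_B = 100×0.0136 = 1.36 mA.
V_CE = V_CC − I_C·R_C = 9.7 − 1.36×0.82 = 8.58 V > V_CE(sat), so the active-region assumption holds.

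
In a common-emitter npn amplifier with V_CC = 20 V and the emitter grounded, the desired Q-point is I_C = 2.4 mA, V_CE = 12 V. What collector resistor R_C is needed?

Collector loop: V_CC = I_C·R_C + V_CE.
R_C = (V_CC − V_CE)/I_C = (20 − 12)/2.4 = 3.33 kΩ.

R_C ≈ 3.3 kΩ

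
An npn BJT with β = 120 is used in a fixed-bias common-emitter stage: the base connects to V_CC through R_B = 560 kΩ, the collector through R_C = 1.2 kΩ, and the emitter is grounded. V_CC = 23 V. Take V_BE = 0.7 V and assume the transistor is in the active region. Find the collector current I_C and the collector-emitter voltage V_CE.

I_C ≈ 4.8 mA, V_CE ≈ 17 V

Base loop: V_CC = I_B·R_B + V_BE, so I_B = (23 − 0.7)/560 kΩ = 0.0398 mA.
In the active region I_C = β·I_B = 120 × 0.0398 = 4.78 mA.
Collector loop: V_CE = V_CC − I_C·R_C = 23 − 4.78×1.2 = 17.3 V.
Since V_CE = 17.3 V > V_CE(sat) ≈ 0.2 V, the transistor is in the active region as assumed.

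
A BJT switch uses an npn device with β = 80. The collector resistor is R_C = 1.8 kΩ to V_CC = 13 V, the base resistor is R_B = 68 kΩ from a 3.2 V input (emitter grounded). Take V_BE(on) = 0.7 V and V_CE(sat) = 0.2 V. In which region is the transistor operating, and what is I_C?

active; I_C ≈ 2.9 mA

Assume active. Base-emitter loop: I_B = (V_BB − V_BE)/R_B = (3.2 − 0.7)/68 = 0.0368 mA.
I_C = β·I_B = 80×0.0368 = 2.94 mA.
V_CE = V_CC − I_C·R_C = 13 − 2.94×1.8 = 7.71 V > V_CE(sat), so the active-region assumption holds.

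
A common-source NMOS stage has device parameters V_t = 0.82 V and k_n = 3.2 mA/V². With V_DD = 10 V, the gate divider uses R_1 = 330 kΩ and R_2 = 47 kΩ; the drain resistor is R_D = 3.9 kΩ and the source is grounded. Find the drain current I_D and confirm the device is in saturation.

I_D ≈ 0.29 mA

V_G = V_DD·R_2/(R_1+R_2) = 10×47/377 = 1.25 V. With the source grounded, V_GS = V_G = 1.25 V.
Assume saturation: I_D = (k_n/2)(V_GS − V_t)² = (3.2/2)×(1.25 − 0.82)² = 1.6×0.427² = 0.291 mA.
V_DS = V_DD − I_D·R_D = 10 − 0.291×3.9 = 8.86 V.
Saturation requires V_DS ≥ V_GS − V_t = 0.427 V; 8.86 ≥ 0.427 ✓.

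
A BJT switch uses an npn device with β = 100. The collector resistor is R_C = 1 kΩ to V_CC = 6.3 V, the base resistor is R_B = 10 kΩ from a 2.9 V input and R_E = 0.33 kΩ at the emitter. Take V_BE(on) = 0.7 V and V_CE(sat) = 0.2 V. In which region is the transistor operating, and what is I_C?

Assume active: I_B = (2.9 − 0.7)/(10 + 101×0.33) = 0.0508 mA, I_C = β·I_B = 5.08 mA.
Then V_CE = 6.3 − 5.08×1 − 5.13×0.33 = -0.47 V < 0.2 V — the active assumption fails.
Re-solve with V_CE = 0.2 V. KCL at the emitter: V_E/R_E = (V_BB−0.7−V_E)/R_B + (V_CC−0.2−V_E)/R_C, giving V_E = 1.53 V.
I_C = (V_CC − 0.2 − V_E)/R_C = (6.1 − 1.53)/1 = 4.57 mA.
Check: I_B = (2.2 − 1.53)/10 = 0.067 mA, and β·I_B = 6.7 mA > I_C, confirming saturation.

saturation; I_C ≈ 4.6 mA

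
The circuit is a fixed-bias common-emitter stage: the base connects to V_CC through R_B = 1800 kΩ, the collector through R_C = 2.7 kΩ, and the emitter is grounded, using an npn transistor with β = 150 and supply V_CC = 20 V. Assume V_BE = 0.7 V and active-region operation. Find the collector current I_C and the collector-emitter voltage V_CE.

Base loop: V_CC = I_B·R_B + V_BE, so I_B = (20 − 0.7)/1800 kΩ = 0.0107 mA.
In the active region I_C = β·I_B = 150 × 0.0107 = 1.61 mA.
Collector loop: V_CE = V_CC − I_C·R_C = 20 − 1.61×2.7 = 15.7 V.
Since V_CE = 15.7 V > V_CE(sat) ≈ 0.2 V, the transistor is in the active region as assumed.

I_C ≈ 1.6 mA, V_CE ≈ 16 V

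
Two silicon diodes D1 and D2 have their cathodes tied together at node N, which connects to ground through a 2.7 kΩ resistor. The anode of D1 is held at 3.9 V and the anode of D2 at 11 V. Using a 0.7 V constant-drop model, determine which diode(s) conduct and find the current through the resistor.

Assume both conduct. Then node N would need to be at both 3.9−0.7 = 3.2 V and 11−0.7 = 10.3 V, which is impossible.
Assume only D2 conducts: V_N = 11 − 0.7 = 10.3 V, so I_R = 10.3/2.7 = 3.81 mA.
Check D1: its anode-to-cathode voltage is 3.9 − 10.3 = -6.4 V < 0.7 V, so it is off. The assumption is consistent.

Only D2 conducts; I_R ≈ 3.8 mA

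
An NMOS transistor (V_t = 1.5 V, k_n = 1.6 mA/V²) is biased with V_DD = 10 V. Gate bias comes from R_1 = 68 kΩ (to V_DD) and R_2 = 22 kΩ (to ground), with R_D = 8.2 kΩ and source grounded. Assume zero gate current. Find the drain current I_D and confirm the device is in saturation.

V_G = V_DD·R_2/(R_1+R_2) = 10×22/90 = 2.44 V. With the source grounded, V_GS = V_G = 2.44 V.
Assume saturation: I_D = (k_n/2)(V_GS − V_t)² = (1.6/2)×(2.44 − 1.5)² = 0.8×0.944² = 0.714 mA.
V_DS = V_DD − I_D·R_D = 10 − 0.714×8.2 = 4.15 V.
Saturation requires V_DS ≥ V_GS − V_t = 0.944 V; 4.15 ≥ 0.944 ✓.

I_D ≈ 0.71 mA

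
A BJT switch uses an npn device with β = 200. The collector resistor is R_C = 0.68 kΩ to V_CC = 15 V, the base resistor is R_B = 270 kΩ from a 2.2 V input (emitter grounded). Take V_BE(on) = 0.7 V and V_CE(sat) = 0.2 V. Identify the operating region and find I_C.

Assume active. Base-emitter loop: I_B = (V_BB − V_BE)/R_B = (2.2 − 0.7)/270 = 0.00556 mA.
I_C = β·I_B = 200×0.00556 = 1.11 mA.
V_CE = V_CC − I_C·R_C = 15 − 1.11×0.68 = 14.2 V > V_CE(sat), so the active-region assumption holds.

active; I_C ≈ 1.1 mA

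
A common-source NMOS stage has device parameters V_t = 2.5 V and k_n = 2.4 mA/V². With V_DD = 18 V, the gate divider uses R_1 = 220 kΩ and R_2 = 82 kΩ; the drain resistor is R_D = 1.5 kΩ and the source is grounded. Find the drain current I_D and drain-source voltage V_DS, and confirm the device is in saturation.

I_D ≈ 6.8 mA, V_DS ≈ 7.7 V

V_G = V_DD·R_2/(R_1+R_2) = 18×82/302 = 4.89 V. With the source grounded, V_GS = V_G = 4.89 V.
Assume saturation: I_D = (k_n/2)(V_GS − V_t)² = (2.4/2)×(4.89 − 2.5)² = 1.2×2.39² = 6.84 mA.
V_DS = V_DD − I_D·R_D = 18 − 6.84×1.5 = 7.74 V.
Saturation requires V_DS ≥ V_GS − V_t = 2.39 V; 7.74 ≥ 2.39 ✓.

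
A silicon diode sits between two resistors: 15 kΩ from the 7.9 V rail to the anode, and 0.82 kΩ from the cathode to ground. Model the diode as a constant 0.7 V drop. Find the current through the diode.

I ≈ 0.46 mA

The two resistors are in series with the diode, so KVL gives 7.9 = I·15 + 0.7 + I·0.82.
I = (7.9 − 0.7) / (15 + 0.82) kΩ = 7.2 / 15.8 = 0.455 mA.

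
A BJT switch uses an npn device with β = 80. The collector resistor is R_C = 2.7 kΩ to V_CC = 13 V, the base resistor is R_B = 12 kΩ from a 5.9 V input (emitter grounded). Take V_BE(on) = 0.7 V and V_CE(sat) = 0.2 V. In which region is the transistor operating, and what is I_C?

saturation; I_C ≈ 4.7 mA

Assume active: I_B = (5.9 − 0.7)/12 = 0.433 mA, giving I_C = β·I_B = 34.7 mA.
But then V_CE = 13 − 34.7×2.7 = -80.6 V < V_CE(sat) = 0.2 V — impossible in the active region.
So the transistor is saturated. With V_CE = 0.2 V, I_C = (V_CC − 0.2)/R_C = 12.8/2.7 = 4.74 mA.
Check: β·I_B = 34.7 mA > I_C = 4.74 mA, confirming saturation.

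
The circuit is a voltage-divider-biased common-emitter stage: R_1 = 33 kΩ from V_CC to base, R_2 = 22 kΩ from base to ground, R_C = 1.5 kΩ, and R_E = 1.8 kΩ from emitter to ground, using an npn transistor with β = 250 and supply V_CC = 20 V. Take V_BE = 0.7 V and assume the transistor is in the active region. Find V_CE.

Thevenize the base divider: V_Th = V_CC·R_2/(R_1+R_2) = 20×22/55 = 8 V, R_Th = R_1‖R_2 = 13.2 kΩ.
Base-emitter loop: V_Th = I_B·R_Th + V_BE + (β+1)I_B·R_E, so I_B = (8 − 0.7) / (13.2 + 251×1.8) = 0.0157 mA.
I_C = β·I_B = 250×0.0157 = 3.92 mA, and I_E = (β+1)I_B = 3.94 mA.
V_CE = V_CC − I_C·R_C − I_E·R_E = 20 − 3.92×1.5 − 3.94×1.8 = 7.02 V.
V_CE = 7.02 V > 0.2 V confirms active-region operation.

V_CE ≈ 7 V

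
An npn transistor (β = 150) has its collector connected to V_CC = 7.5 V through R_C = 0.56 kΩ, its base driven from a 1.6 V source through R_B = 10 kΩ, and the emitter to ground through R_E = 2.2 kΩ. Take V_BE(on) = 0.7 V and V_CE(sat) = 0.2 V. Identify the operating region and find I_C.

Assume active. Base-emitter loop: I_B = (V_BB − V_BE)/(R_B + (β+1)R_E) = (1.6 − 0.7)/(10 + 151×2.2) = 0.00263 mA.
I_C = β·I_B = 150×0.00263 = 0.395 mA.
V_CE = V_CC − I_C·R_C − I_E·R_E = 7.5 − 0.395×0.56 − 0.397×2.2 = 6.41 V > V_CE(sat), so the active-region assumption holds.

active; I_C ≈ 0.39 mA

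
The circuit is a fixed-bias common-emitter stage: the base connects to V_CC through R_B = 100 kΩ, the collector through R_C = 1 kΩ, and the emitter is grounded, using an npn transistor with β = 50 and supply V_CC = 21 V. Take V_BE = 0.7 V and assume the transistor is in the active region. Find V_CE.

Base loop: V_CC = I_B·R_B + V_BE, so I_B = (21 − 0.7)/100 kΩ = 0.203 mA.
In the active region I_C = β·I_B = 50 × 0.203 = 10.2 mA.
Collector loop: V_CE = V_CC − I_C·R_C = 21 − 10.2×1 = 10.8 V.
Since V_CE = 10.8 V > V_CE(sat) ≈ 0.2 V, the transistor is in the active region as assumed.

V_CE ≈ 11 V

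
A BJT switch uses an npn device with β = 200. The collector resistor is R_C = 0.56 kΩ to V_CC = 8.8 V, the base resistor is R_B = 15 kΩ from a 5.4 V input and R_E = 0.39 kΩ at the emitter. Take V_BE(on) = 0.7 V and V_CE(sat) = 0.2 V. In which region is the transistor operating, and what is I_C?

Assume active: I_B = (5.4 − 0.7)/(15 + 201×0.39) = 0.0503 mA, I_C = β·I_B = 10.1 mA.
Then V_CE = 8.8 − 10.1×0.56 − 10.1×0.39 = -0.782 V < 0.2 V — the active assumption fails.
Re-solve with V_CE = 0.2 V. KCL at the emitter: V_E/R_E = (V_BB−0.7−V_E)/R_B + (V_CC−0.2−V_E)/R_C, giving V_E = 3.55 V.
I_C = (V_CC − 0.2 − V_E)/R_C = (8.6 − 3.55)/0.56 = 9.02 mA.
Check: I_B = (4.7 − 3.55)/15 = 0.0768 mA, and β·I_B = 15.4 mA > I_C, confirming saturation.

saturation; I_C ≈ 9 mA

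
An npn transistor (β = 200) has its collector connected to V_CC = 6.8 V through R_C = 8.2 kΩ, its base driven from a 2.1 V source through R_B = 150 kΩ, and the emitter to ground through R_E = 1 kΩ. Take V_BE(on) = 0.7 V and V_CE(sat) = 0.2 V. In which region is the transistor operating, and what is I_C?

saturation; I_C ≈ 0.72 mA

Assume active: I_B = (2.1 − 0.7)/(150 + 201×1) = 0.00399 mA, I_C = β·I_B = 0.798 mA.
Then V_CE = 6.8 − 0.798×8.2 − 0.802×1 = -0.543 V < 0.2 V — the active assumption fails.
Re-solve with V_CE = 0.2 V. KCL at the emitter: V_E/R_E = (V_BB−0.7−V_E)/R_B + (V_CC−0.2−V_E)/R_C, giving V_E = 0.721 V.
I_C = (V_CC − 0.2 − V_E)/R_C = (6.6 − 0.721)/8.2 = 0.717 mA.
Check: I_B = (1.4 − 0.721)/150 = 0.00452 mA, and β·I_B = 0.905 mA > I_C, confirming saturation.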